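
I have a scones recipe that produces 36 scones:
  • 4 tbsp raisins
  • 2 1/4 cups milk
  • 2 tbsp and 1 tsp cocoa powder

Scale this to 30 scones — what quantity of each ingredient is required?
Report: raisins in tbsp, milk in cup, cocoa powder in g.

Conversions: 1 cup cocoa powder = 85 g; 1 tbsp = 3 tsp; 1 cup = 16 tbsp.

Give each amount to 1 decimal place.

raisins: 3.3 tbsp; milk: 1.9 cup; cocoa powder: 10.3 g

Scaling factor: 30/36 = 5/6.
raisins: 4 tbsp × 5/6 ≈ 3.3 tbsp
milk: 2.25 cup × 5/6 ≈ 1.9 cup
cocoa powder: (2 tbsp + 1 tsp = 7/3 tbsp) × 5/6 ÷ 16 tbsp/cup × 85 g/cup ≈ 10.3 g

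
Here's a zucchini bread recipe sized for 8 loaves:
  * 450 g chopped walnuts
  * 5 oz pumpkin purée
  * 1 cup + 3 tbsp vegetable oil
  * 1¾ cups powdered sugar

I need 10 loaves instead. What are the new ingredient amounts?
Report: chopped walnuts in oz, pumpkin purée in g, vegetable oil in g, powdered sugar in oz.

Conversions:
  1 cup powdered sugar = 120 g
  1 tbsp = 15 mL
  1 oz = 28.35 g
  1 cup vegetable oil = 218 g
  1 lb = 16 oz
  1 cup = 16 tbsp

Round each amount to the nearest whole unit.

chopped walnuts: 20 oz; pumpkin purée: 177 g; vegetable oil: 324 g; powdered sugar: 9 oz

Scaling factor: 10/8 = 5/4 = 1.25.
chopped walnuts: 450 g × 5/4 ÷ 28.35 g/oz ≈ 20 oz
pumpkin purée: 5 oz × 5/4 × 28.35 g/oz ≈ 177 g
vegetable oil: (1 cup + 3 tbsp = 1.1875 cup) × 5/4 × 218 g/cup ≈ 324 g
powdered sugar: 1.75 cup × 5/4 × 120 g/cup ÷ 28.35 g/oz ≈ 9 oz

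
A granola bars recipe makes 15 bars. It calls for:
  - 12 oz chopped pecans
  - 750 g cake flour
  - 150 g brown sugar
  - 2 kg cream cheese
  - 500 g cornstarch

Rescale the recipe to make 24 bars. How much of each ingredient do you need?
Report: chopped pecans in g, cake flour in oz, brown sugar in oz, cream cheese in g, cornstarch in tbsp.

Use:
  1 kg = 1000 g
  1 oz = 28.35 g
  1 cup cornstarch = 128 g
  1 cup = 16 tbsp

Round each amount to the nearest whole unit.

Scaling factor: 24/15 = 8/5 = 1.6.
chopped pecans: 12 oz × 8/5 × 28.35 g/oz ≈ 544 g
cake flour: 750 g × 8/5 ÷ 28.35 g/oz ≈ 42 oz
brown sugar: 150 g × 8/5 ÷ 28.35 g/oz ≈ 8 oz
cream cheese: 2 kg × 8/5 × 1000 g/kg = 3200 g
cornstarch: 500 g × 8/5 ÷ 128 g/cup × 16 tbsp/cup = 100 tbsp

chopped pecans: 544 g; cake flour: 42 oz; brown sugar: 8 oz; cream cheese: 3200 g; cornstarch: 100 tbsp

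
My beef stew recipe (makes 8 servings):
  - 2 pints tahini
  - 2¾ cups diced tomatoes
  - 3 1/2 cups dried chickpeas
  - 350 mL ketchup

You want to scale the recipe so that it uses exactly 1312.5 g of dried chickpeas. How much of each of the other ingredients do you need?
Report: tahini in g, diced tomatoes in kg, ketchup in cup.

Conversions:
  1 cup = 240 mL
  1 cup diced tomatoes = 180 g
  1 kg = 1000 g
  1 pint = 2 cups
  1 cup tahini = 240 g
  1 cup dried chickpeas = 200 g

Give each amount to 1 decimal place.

The original recipe has 700 g of dried chickpeas, so the scaling factor is 1312.5 ÷ 700 = 15/8 = 1.875.
tahini: 2 pint × 15/8 × 2 cup/pint × 240 g/cup = 1800.0 g
diced tomatoes: 2.75 cup × 15/8 × 180 g/cup ÷ 1000 g/kg ≈ 0.9 kg
ketchup: 350 mL × 15/8 ÷ 240 mL/cup ≈ 2.7 cup

tahini: 1800.0 g; diced tomatoes: 0.9 kg; ketchup: 2.7 cup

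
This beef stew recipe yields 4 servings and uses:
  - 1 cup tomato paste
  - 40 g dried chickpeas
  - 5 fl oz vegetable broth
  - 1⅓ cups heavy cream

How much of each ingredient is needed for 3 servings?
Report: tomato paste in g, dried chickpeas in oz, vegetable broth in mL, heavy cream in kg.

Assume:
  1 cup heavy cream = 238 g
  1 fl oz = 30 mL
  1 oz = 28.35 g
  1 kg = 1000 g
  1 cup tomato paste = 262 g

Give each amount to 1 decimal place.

Scaling factor: 3/4 = 0.75.
tomato paste: 1 cup × 3/4 × 262 g/cup = 196.5 g
dried chickpeas: 40 g × 3/4 ÷ 28.35 g/oz ≈ 1.1 oz
vegetable broth: 5 fl oz × 3/4 × 30 mL/fl oz = 112.5 mL
heavy cream: 4/3 cup × 3/4 × 238 g/cup ÷ 1000 g/kg ≈ 0.2 kg

tomato paste: 196.5 g; dried chickpeas: 1.1 oz; vegetable broth: 112.5 mL; heavy cream: 0.2 kg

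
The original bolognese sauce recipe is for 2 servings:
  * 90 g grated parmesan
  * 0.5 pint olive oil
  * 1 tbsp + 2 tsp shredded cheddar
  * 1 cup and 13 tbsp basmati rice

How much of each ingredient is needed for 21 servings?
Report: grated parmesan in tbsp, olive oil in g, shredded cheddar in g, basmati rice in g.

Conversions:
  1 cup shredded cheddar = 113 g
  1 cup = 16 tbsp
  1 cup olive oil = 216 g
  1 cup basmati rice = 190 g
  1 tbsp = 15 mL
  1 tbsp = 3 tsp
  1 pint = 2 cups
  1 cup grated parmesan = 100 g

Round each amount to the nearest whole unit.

Scaling factor: 21/2 = 10.5.
grated parmesan: 90 g × 21/2 ÷ 100 g/cup × 16 tbsp/cup ≈ 151 tbsp
olive oil: 0.5 pint × 21/2 × 2 cup/pint × 216 g/cup = 2268 g
shredded cheddar: (1 tbsp + 2 tsp = 5/3 tbsp) × 21/2 ÷ 16 tbsp/cup × 113 g/cup ≈ 124 g
basmati rice: (1 cup + 13 tbsp = 1.8125 cup) × 21/2 × 190 g/cup ≈ 3616 g

grated parmesan: 151 tbsp; olive oil: 2268 g; shredded cheddar: 124 g; basmati rice: 3616 g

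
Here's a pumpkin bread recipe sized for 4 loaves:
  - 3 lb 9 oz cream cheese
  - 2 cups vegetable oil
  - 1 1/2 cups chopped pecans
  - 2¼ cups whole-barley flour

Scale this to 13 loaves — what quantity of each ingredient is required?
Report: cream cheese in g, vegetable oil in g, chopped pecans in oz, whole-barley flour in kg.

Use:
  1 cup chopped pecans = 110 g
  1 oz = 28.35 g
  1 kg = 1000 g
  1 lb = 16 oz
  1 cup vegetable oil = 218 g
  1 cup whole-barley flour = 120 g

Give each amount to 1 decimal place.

cream cheese: 5251.8 g; vegetable oil: 1417.0 g; chopped pecans: 18.9 oz; whole-barley flour: 0.9 kg

Scaling factor: 13/4 = 3.25.
cream cheese: (3 lb + 9 oz = 3.5625 lb) × 13/4 × 16 oz/lb × 28.35 g/oz ≈ 5251.8 g
vegetable oil: 2 cup × 13/4 × 218 g/cup = 1417.0 g
chopped pecans: 1.5 cup × 13/4 × 110 g/cup ÷ 28.35 g/oz ≈ 18.9 oz
whole-barley flour: 2.25 cup × 13/4 × 120 g/cup ÷ 1000 g/kg ≈ 0.9 kg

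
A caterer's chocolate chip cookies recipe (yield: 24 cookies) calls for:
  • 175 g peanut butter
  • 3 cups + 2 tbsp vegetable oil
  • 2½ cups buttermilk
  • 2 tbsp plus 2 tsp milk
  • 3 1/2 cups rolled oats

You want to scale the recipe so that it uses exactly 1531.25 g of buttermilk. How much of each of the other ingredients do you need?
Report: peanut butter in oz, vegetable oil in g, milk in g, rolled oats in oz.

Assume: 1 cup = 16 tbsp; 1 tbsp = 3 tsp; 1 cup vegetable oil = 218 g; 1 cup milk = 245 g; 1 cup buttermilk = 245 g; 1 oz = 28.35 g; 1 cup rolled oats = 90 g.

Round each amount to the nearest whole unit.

peanut butter: 15 oz; vegetable oil: 1703 g; milk: 102 g; rolled oats: 28 oz

The original recipe has 612.5 g of buttermilk, so the scaling factor is 1531.25 ÷ 612.5 = 5/2 = 2.5.
peanut butter: 175 g × 5/2 ÷ 28.35 g/oz ≈ 15 oz
vegetable oil: (3 cup + 2 tbsp = 3.125 cup) × 5/2 × 218 g/cup ≈ 1703 g
milk: (2 tbsp + 2 tsp = 8/3 tbsp) × 5/2 ÷ 16 tbsp/cup × 245 g/cup ≈ 102 g
rolled oats: 3.5 cup × 5/2 × 90 g/cup ÷ 28.35 g/oz ≈ 28 oz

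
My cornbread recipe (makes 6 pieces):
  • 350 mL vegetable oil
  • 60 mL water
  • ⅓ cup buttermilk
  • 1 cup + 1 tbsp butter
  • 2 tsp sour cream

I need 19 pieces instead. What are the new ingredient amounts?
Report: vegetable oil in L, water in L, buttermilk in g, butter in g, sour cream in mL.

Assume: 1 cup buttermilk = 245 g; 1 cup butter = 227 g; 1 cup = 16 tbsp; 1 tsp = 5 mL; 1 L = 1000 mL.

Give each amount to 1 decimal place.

Scaling factor: 19/6.
vegetable oil: 350 mL × 19/6 ÷ 1000 mL/L ≈ 1.1 L
water: 60 mL × 19/6 ÷ 1000 mL/L ≈ 0.2 L
buttermilk: 1/3 cup × 19/6 × 245 g/cup ≈ 258.6 g
butter: (1 cup + 1 tbsp = 1.0625 cup) × 19/6 × 227 g/cup ≈ 763.8 g
sour cream: 2 tsp × 19/6 × 5 mL/tsp ≈ 31.7 mL

vegetable oil: 1.1 L; water: 0.2 L; buttermilk: 258.6 g; butter: 763.8 g; sour cream: 31.7 mL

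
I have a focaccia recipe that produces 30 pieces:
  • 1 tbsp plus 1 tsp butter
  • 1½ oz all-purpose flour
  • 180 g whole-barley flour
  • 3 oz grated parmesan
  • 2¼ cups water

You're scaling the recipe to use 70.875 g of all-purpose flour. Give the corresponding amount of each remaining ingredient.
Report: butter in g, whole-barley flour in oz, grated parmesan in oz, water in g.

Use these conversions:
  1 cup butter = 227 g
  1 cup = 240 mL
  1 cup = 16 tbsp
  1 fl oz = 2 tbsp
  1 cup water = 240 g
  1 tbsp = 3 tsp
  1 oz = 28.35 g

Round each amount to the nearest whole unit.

The original recipe has 42.525 g of all-purpose flour, so the scaling factor is 70.875 ÷ 42.525 = 5/3.
butter: (1 tbsp + 1 tsp = 4/3 tbsp) × 5/3 ÷ 16 tbsp/cup × 227 g/cup ≈ 32 g
whole-barley flour: 180 g × 5/3 ÷ 28.35 g/oz ≈ 11 oz
grated parmesan: 3 oz × 5/3 = 5 oz
water: 2.25 cup × 5/3 × 240 g/cup = 900 g

butter: 32 g; whole-barley flour: 11 oz; grated parmesan: 5 oz; water: 900 g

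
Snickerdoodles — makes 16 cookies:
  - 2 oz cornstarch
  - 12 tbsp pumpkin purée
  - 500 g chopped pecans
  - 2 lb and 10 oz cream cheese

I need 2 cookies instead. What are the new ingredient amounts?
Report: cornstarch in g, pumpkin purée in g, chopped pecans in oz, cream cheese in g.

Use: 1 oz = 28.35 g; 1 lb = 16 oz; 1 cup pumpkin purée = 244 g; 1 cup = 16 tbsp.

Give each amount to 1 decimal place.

Scaling factor: 2/16 = 1/8 = 0.125.
cornstarch: 2 oz × 1/8 × 28.35 g/oz ≈ 7.1 g
pumpkin purée: 12 tbsp × 1/8 ÷ 16 tbsp/cup × 244 g/cup ≈ 22.9 g
chopped pecans: 500 g × 1/8 ÷ 28.35 g/oz ≈ 2.2 oz
cream cheese: (2 lb + 10 oz = 2.625 lb) × 1/8 × 16 oz/lb × 28.35 g/oz ≈ 148.8 g

cornstarch: 7.1 g; pumpkin purée: 22.9 g; chopped pecans: 2.2 oz; cream cheese: 148.8 g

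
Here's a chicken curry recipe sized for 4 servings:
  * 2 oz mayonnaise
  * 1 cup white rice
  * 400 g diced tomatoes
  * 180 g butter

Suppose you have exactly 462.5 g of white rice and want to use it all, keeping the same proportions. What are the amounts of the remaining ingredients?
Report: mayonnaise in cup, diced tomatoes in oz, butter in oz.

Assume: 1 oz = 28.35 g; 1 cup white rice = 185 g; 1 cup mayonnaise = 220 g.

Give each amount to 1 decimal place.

mayonnaise: 0.6 cup; diced tomatoes: 35.3 oz; butter: 15.9 oz

The original recipe has 185 g of white rice, so the scaling factor is 462.5 ÷ 185 = 5/2 = 2.5.
mayonnaise: 2 oz × 5/2 × 28.35 g/oz ÷ 220 g/cup ≈ 0.6 cup
diced tomatoes: 400 g × 5/2 ÷ 28.35 g/oz ≈ 35.3 oz
butter: 180 g × 5/2 ÷ 28.35 g/oz ≈ 15.9 oz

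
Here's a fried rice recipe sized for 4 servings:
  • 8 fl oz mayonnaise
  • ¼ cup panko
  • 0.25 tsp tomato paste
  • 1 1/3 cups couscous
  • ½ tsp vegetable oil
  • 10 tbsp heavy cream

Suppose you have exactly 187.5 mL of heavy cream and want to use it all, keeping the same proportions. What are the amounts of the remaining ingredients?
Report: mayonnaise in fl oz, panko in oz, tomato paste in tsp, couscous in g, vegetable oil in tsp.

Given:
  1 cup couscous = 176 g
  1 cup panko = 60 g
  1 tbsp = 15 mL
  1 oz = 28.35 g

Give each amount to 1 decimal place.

The original recipe has 150 mL of heavy cream, so the scaling factor is 187.5 ÷ 150 = 5/4 = 1.25.
mayonnaise: 8 fl oz × 5/4 = 10.0 fl oz
panko: 0.25 cup × 5/4 × 60 g/cup ÷ 28.35 g/oz ≈ 0.7 oz
tomato paste: 0.25 tsp × 5/4 ≈ 0.3 tsp
couscous: 4/3 cup × 5/4 × 176 g/cup ≈ 293.3 g
vegetable oil: 0.5 tsp × 5/4 ≈ 0.6 tsp

mayonnaise: 10.0 fl oz; panko: 0.7 oz; tomato paste: 0.3 tsp; couscous: 293.3 g; vegetable oil: 0.6 tsp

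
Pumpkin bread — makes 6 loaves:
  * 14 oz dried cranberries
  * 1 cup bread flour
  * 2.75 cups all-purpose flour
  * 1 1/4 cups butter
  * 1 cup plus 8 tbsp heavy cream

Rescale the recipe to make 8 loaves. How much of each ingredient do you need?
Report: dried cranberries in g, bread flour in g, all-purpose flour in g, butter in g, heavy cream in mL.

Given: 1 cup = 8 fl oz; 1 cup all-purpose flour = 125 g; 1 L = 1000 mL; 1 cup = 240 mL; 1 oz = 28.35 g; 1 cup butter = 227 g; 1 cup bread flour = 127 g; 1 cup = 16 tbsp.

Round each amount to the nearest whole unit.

dried cranberries: 529 g; bread flour: 169 g; all-purpose flour: 458 g; butter: 378 g; heavy cream: 480 mL

Scaling factor: 8/6 = 4/3.
dried cranberries: 14 oz × 4/3 × 28.35 g/oz ≈ 529 g
bread flour: 1 cup × 4/3 × 127 g/cup ≈ 169 g
all-purpose flour: 2.75 cup × 4/3 × 125 g/cup ≈ 458 g
butter: 1.25 cup × 4/3 × 227 g/cup ≈ 378 g
heavy cream: (1 cup + 8 tbsp = 1.5 cup) × 4/3 × 240 mL/cup = 480 mL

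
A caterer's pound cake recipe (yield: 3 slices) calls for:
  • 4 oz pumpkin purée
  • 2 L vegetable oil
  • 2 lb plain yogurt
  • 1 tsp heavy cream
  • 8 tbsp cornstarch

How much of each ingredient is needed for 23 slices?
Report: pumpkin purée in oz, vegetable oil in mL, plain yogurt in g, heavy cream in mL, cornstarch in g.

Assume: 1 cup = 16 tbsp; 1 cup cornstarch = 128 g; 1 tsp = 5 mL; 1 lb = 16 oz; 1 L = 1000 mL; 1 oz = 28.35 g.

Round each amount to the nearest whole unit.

Scaling factor: 23/3.
pumpkin purée: 4 oz × 23/3 ≈ 31 oz
vegetable oil: 2 L × 23/3 × 1000 mL/L ≈ 15333 mL
plain yogurt: 2 lb × 23/3 × 16 oz/lb × 28.35 g/oz ≈ 6955 g
heavy cream: 1 tsp × 23/3 × 5 mL/tsp ≈ 38 mL
cornstarch: 8 tbsp × 23/3 ÷ 16 tbsp/cup × 128 g/cup ≈ 491 g

pumpkin purée: 31 oz; vegetable oil: 15333 mL; plain yogurt: 6955 g; heavy cream: 38 mL; cornstarch: 491 g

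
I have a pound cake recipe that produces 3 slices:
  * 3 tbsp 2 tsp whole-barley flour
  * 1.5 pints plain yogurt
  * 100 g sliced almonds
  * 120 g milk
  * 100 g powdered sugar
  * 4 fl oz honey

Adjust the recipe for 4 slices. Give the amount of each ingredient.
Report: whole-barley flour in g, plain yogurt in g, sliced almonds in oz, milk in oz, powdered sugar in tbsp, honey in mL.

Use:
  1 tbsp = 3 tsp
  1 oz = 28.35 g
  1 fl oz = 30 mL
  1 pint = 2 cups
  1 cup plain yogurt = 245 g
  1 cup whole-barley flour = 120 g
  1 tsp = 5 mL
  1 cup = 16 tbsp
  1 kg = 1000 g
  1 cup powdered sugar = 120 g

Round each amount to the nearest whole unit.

Scaling factor: 4/3.
whole-barley flour: (3 tbsp + 2 tsp = 11/3 tbsp) × 4/3 ÷ 16 tbsp/cup × 120 g/cup ≈ 37 g
plain yogurt: 1.5 pint × 4/3 × 2 cup/pint × 245 g/cup = 980 g
sliced almonds: 100 g × 4/3 ÷ 28.35 g/oz ≈ 5 oz
milk: 120 g × 4/3 ÷ 28.35 g/oz ≈ 6 oz
powdered sugar: 100 g × 4/3 ÷ 120 g/cup × 16 tbsp/cup ≈ 18 tbsp
honey: 4 fl oz × 4/3 × 30 mL/fl oz = 160 mL

whole-barley flour: 37 g; plain yogurt: 980 g; sliced almonds: 5 oz; milk: 6 oz; powdered sugar: 18 tbsp; honey: 160 mL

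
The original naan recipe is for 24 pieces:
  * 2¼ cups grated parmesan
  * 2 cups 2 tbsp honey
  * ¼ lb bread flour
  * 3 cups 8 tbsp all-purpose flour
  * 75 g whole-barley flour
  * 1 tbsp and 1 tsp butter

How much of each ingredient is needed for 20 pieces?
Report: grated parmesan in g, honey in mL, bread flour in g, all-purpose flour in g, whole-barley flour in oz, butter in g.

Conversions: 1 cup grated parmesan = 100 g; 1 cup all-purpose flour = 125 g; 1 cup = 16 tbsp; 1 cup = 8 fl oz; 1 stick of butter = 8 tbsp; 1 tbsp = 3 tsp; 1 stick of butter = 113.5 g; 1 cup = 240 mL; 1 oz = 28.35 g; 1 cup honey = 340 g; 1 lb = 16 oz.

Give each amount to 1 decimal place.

Scaling factor: 20/24 = 5/6.
grated parmesan: 2.25 cup × 5/6 × 100 g/cup = 187.5 g
honey: (2 cup + 2 tbsp = 2.125 cup) × 5/6 × 240 mL/cup = 425.0 mL
bread flour: 0.25 lb × 5/6 × 16 oz/lb × 28.35 g/oz = 94.5 g
all-purpose flour: (3 cup + 8 tbsp = 3.5 cup) × 5/6 × 125 g/cup ≈ 364.6 g
whole-barley flour: 75 g × 5/6 ÷ 28.35 g/oz ≈ 2.2 oz
butter: (1 tbsp + 1 tsp = 4/3 tbsp) × 5/6 ÷ 8 tbsp/stick × 113.5 g/stick ≈ 15.8 g

grated parmesan: 187.5 g; honey: 425.0 mL; bread flour: 94.5 g; all-purpose flour: 364.6 g; whole-barley flour: 2.2 oz; butter: 15.8 g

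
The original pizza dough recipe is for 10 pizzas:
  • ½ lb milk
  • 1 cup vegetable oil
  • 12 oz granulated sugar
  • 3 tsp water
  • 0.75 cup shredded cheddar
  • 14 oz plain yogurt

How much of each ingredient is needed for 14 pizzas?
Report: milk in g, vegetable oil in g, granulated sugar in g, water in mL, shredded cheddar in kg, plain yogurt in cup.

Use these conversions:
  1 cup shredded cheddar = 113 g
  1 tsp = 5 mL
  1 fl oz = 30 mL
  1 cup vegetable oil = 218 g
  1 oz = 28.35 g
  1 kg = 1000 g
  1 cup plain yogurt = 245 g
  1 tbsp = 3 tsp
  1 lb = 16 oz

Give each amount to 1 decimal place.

milk: 317.5 g; vegetable oil: 305.2 g; granulated sugar: 476.3 g; water: 21.0 mL; shredded cheddar: 0.1 kg; plain yogurt: 2.3 cup

Scaling factor: 14/10 = 7/5 = 1.4.
milk: 0.5 lb × 7/5 × 16 oz/lb × 28.35 g/oz ≈ 317.5 g
vegetable oil: 1 cup × 7/5 × 218 g/cup = 305.2 g
granulated sugar: 12 oz × 7/5 × 28.35 g/oz ≈ 476.3 g
water: 3 tsp × 7/5 × 5 mL/tsp = 21.0 mL
shredded cheddar: 0.75 cup × 7/5 × 113 g/cup ÷ 1000 g/kg ≈ 0.1 kg
plain yogurt: 14 oz × 7/5 × 28.35 g/oz ÷ 245 g/cup ≈ 2.3 cup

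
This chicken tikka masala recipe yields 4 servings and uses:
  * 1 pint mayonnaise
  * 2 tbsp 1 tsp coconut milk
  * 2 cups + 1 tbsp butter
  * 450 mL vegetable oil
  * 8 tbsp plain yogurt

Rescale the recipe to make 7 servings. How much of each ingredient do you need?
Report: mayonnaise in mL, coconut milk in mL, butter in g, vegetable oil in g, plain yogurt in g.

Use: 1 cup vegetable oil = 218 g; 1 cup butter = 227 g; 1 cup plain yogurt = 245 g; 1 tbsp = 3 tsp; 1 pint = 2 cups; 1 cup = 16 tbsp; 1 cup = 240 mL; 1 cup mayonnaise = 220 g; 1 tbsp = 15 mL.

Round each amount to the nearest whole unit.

mayonnaise: 840 mL; coconut milk: 61 mL; butter: 819 g; vegetable oil: 715 g; plain yogurt: 214 g

Scaling factor: 7/4 = 1.75.
mayonnaise: 1 pint × 7/4 × 2 cup/pint × 240 mL/cup = 840 mL
coconut milk: (2 tbsp + 1 tsp = 7/3 tbsp) × 7/4 × 15 mL/tbsp ≈ 61 mL
butter: (2 cup + 1 tbsp = 2.0625 cup) × 7/4 × 227 g/cup ≈ 819 g
vegetable oil: 450 mL × 7/4 ÷ 240 mL/cup × 218 g/cup ≈ 715 g
plain yogurt: 8 tbsp × 7/4 ÷ 16 tbsp/cup × 245 g/cup ≈ 214 g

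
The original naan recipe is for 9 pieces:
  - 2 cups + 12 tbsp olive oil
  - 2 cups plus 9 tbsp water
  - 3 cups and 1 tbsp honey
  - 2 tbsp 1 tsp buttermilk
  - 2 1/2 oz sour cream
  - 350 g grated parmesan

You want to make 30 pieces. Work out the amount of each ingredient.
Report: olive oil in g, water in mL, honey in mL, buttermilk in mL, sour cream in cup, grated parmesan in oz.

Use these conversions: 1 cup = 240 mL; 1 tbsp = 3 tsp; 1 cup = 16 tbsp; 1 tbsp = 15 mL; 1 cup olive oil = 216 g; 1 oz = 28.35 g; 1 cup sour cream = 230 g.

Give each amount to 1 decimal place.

Scaling factor: 30/9 = 10/3.
olive oil: (2 cup + 12 tbsp = 2.75 cup) × 10/3 × 216 g/cup = 1980.0 g
water: (2 cup + 9 tbsp = 2.5625 cup) × 10/3 × 240 mL/cup = 2050.0 mL
honey: (3 cup + 1 tbsp = 3.0625 cup) × 10/3 × 240 mL/cup = 2450.0 mL
buttermilk: (2 tbsp + 1 tsp = 7/3 tbsp) × 10/3 × 15 mL/tbsp ≈ 116.7 mL
sour cream: 2.5 oz × 10/3 × 28.35 g/oz ÷ 230 g/cup ≈ 1.0 cup
grated parmesan: 350 g × 10/3 ÷ 28.35 g/oz ≈ 41.2 oz

olive oil: 1980.0 g; water: 2050.0 mL; honey: 2450.0 mL; buttermilk: 116.7 mL; sour cream: 1.0 cup; grated parmesan: 41.2 oz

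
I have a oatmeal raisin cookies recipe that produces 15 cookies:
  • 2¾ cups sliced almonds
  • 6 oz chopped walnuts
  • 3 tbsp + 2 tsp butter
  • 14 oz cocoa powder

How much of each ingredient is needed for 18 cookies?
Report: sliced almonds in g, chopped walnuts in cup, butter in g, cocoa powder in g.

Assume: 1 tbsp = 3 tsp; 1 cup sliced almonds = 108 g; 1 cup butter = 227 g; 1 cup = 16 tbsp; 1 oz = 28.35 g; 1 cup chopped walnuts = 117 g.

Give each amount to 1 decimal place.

sliced almonds: 356.4 g; chopped walnuts: 1.7 cup; butter: 62.4 g; cocoa powder: 476.3 g

Scaling factor: 18/15 = 6/5 = 1.2.
sliced almonds: 2.75 cup × 6/5 × 108 g/cup = 356.4 g
chopped walnuts: 6 oz × 6/5 × 28.35 g/oz ÷ 117 g/cup ≈ 1.7 cup
butter: (3 tbsp + 2 tsp = 11/3 tbsp) × 6/5 ÷ 16 tbsp/cup × 227 g/cup ≈ 62.4 g
cocoa powder: 14 oz × 6/5 × 28.35 g/oz ≈ 476.3 g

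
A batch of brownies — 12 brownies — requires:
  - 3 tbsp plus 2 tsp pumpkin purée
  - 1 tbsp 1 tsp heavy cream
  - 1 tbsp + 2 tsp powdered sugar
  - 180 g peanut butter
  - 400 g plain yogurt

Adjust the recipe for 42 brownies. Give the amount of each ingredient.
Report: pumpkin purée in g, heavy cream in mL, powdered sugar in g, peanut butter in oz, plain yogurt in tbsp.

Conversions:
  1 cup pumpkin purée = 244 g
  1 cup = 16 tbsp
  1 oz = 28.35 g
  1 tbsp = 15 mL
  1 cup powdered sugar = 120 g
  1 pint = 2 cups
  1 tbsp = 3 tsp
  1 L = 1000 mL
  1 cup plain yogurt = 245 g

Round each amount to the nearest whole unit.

Scaling factor: 42/12 = 7/2 = 3.5.
pumpkin purée: (3 tbsp + 2 tsp = 11/3 tbsp) × 7/2 ÷ 16 tbsp/cup × 244 g/cup ≈ 196 g
heavy cream: (1 tbsp + 1 tsp = 4/3 tbsp) × 7/2 × 15 mL/tbsp = 70 mL
powdered sugar: (1 tbsp + 2 tsp = 5/3 tbsp) × 7/2 ÷ 16 tbsp/cup × 120 g/cup ≈ 44 g
peanut butter: 180 g × 7/2 ÷ 28.35 g/oz ≈ 22 oz
plain yogurt: 400 g × 7/2 ÷ 245 g/cup × 16 tbsp/cup ≈ 91 tbsp

pumpkin purée: 196 g; heavy cream: 70 mL; powdered sugar: 44 g; peanut butter: 22 oz; plain yogurt: 91 tbsp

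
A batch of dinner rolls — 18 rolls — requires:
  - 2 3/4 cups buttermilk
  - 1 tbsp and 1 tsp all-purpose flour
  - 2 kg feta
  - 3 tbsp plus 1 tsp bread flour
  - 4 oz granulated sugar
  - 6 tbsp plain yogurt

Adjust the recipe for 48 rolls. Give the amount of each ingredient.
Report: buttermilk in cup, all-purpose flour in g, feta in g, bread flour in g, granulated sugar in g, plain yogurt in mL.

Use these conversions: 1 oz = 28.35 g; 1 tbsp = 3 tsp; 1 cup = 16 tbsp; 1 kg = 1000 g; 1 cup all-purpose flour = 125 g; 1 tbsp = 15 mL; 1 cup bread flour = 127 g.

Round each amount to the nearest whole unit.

Scaling factor: 48/18 = 8/3.
buttermilk: 2.75 cup × 8/3 ≈ 7 cup
all-purpose flour: (1 tbsp + 1 tsp = 4/3 tbsp) × 8/3 ÷ 16 tbsp/cup × 125 g/cup ≈ 28 g
feta: 2 kg × 8/3 × 1000 g/kg ≈ 5333 g
bread flour: (3 tbsp + 1 tsp = 10/3 tbsp) × 8/3 ÷ 16 tbsp/cup × 127 g/cup ≈ 71 g
granulated sugar: 4 oz × 8/3 × 28.35 g/oz ≈ 302 g
plain yogurt: 6 tbsp × 8/3 × 15 mL/tbsp = 240 mL

buttermilk: 7 cup; all-purpose flour: 28 g; feta: 5333 g; bread flour: 71 g; granulated sugar: 302 g; plain yogurt: 240 mL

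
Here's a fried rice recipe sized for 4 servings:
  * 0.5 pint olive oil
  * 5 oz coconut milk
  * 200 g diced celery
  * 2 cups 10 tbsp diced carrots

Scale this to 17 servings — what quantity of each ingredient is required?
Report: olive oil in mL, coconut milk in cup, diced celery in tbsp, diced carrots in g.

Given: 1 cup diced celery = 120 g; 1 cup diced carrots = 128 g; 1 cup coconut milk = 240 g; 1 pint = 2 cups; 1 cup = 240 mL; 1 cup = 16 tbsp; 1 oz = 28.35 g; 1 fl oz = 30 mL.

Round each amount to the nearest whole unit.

Scaling factor: 17/4 = 4.25.
olive oil: 0.5 pint × 17/4 × 2 cup/pint × 240 mL/cup = 1020 mL
coconut milk: 5 oz × 17/4 × 28.35 g/oz ÷ 240 g/cup ≈ 3 cup
diced celery: 200 g × 17/4 ÷ 120 g/cup × 16 tbsp/cup ≈ 113 tbsp
diced carrots: (2 cup + 10 tbsp = 2.625 cup) × 17/4 × 128 g/cup = 1428 g

olive oil: 1020 mL; coconut milk: 3 cup; diced celery: 113 tbsp; diced carrots: 1428 g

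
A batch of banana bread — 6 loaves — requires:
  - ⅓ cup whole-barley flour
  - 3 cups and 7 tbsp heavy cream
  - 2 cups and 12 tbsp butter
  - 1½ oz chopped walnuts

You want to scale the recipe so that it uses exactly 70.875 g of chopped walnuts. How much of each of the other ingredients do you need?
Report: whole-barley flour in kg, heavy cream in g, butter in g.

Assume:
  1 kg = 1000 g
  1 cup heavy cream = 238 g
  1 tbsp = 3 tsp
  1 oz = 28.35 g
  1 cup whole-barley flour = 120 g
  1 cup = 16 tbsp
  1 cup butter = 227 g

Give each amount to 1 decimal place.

whole-barley flour: 0.1 kg; heavy cream: 1363.5 g; butter: 1040.4 g

The original recipe has 42.525 g of chopped walnuts, so the scaling factor is 70.875 ÷ 42.525 = 5/3.
whole-barley flour: 1/3 cup × 5/3 × 120 g/cup ÷ 1000 g/kg ≈ 0.1 kg
heavy cream: (3 cup + 7 tbsp = 3.4375 cup) × 5/3 × 238 g/cup ≈ 1363.5 g
butter: (2 cup + 12 tbsp = 2.75 cup) × 5/3 × 227 g/cup ≈ 1040.4 g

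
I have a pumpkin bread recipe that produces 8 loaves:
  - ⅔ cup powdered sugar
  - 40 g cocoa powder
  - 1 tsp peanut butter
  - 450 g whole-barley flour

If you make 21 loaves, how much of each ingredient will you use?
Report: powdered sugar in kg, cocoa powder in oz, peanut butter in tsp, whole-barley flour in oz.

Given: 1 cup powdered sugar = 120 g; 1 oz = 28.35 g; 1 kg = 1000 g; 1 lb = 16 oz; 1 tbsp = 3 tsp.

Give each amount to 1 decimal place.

powdered sugar: 0.2 kg; cocoa powder: 3.7 oz; peanut butter: 2.6 tsp; whole-barley flour: 41.7 oz

Scaling factor: 21/8 = 2.625.
powdered sugar: 2/3 cup × 21/8 × 120 g/cup ÷ 1000 g/kg ≈ 0.2 kg
cocoa powder: 40 g × 21/8 ÷ 28.35 g/oz ≈ 3.7 oz
peanut butter: 1 tsp × 21/8 ≈ 2.6 tsp
whole-barley flour: 450 g × 21/8 ÷ 28.35 g/oz ≈ 41.7 oz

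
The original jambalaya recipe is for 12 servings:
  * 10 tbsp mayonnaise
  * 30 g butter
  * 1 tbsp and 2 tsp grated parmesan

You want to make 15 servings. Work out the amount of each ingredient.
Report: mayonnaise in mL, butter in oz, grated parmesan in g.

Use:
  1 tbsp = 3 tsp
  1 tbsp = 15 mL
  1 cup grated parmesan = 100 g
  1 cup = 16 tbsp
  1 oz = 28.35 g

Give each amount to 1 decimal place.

Scaling factor: 15/12 = 5/4 = 1.25.
mayonnaise: 10 tbsp × 5/4 × 15 mL/tbsp = 187.5 mL
butter: 30 g × 5/4 ÷ 28.35 g/oz ≈ 1.3 oz
grated parmesan: (1 tbsp + 2 tsp = 5/3 tbsp) × 5/4 ÷ 16 tbsp/cup × 100 g/cup ≈ 13.0 g

mayonnaise: 187.5 mL; butter: 1.3 oz; grated parmesan: 13.0 g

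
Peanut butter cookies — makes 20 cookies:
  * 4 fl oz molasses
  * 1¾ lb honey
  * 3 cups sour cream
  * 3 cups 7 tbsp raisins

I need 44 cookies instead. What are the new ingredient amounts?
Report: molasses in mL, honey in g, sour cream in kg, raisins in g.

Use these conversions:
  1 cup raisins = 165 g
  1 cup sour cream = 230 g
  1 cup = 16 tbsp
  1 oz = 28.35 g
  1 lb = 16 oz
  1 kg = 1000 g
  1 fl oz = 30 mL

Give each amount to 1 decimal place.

Scaling factor: 44/20 = 11/5 = 2.2.
molasses: 4 fl oz × 11/5 × 30 mL/fl oz = 264.0 mL
honey: 1.75 lb × 11/5 × 16 oz/lb × 28.35 g/oz ≈ 1746.4 g
sour cream: 3 cup × 11/5 × 230 g/cup ÷ 1000 g/kg ≈ 1.5 kg
raisins: (3 cup + 7 tbsp = 3.4375 cup) × 11/5 × 165 g/cup ≈ 1247.8 g

molasses: 264.0 mL; honey: 1746.4 g; sour cream: 1.5 kg; raisins: 1247.8 g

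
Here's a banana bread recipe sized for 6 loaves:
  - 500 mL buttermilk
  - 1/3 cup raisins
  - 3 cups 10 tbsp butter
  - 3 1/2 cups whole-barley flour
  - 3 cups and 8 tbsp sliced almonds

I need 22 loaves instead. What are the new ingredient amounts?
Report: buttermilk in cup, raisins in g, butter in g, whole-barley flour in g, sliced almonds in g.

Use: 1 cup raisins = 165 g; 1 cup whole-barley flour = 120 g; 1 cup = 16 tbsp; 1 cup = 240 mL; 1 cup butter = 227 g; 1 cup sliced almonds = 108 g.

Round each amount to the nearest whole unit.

Scaling factor: 22/6 = 11/3.
buttermilk: 500 mL × 11/3 ÷ 240 mL/cup ≈ 8 cup
raisins: 1/3 cup × 11/3 × 165 g/cup ≈ 202 g
butter: (3 cup + 10 tbsp = 3.625 cup) × 11/3 × 227 g/cup ≈ 3017 g
whole-barley flour: 3.5 cup × 11/3 × 120 g/cup = 1540 g
sliced almonds: (3 cup + 8 tbsp = 3.5 cup) × 11/3 × 108 g/cup = 1386 g

buttermilk: 8 cup; raisins: 202 g; butter: 3017 g; whole-barley flour: 1540 g; sliced almonds: 1386 g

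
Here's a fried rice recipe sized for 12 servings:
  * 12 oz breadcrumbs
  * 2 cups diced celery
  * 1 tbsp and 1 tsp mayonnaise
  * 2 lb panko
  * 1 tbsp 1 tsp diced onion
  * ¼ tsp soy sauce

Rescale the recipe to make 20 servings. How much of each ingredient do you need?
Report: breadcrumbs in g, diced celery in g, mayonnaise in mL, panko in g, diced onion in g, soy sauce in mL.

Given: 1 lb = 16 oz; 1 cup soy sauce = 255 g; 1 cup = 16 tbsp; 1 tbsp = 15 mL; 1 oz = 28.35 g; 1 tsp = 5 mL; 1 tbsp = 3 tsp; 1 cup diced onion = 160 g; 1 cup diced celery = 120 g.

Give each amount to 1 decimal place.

Scaling factor: 20/12 = 5/3.
breadcrumbs: 12 oz × 5/3 × 28.35 g/oz = 567.0 g
diced celery: 2 cup × 5/3 × 120 g/cup = 400.0 g
mayonnaise: (1 tbsp + 1 tsp = 4/3 tbsp) × 5/3 × 15 mL/tbsp ≈ 33.3 mL
panko: 2 lb × 5/3 × 16 oz/lb × 28.35 g/oz = 1512.0 g
diced onion: (1 tbsp + 1 tsp = 4/3 tbsp) × 5/3 ÷ 16 tbsp/cup × 160 g/cup ≈ 22.2 g
soy sauce: 0.25 tsp × 5/3 × 5 mL/tsp ≈ 2.1 mL

breadcrumbs: 567.0 g; diced celery: 400.0 g; mayonnaise: 33.3 mL; panko: 1512.0 g; diced onion: 22.2 g; soy sauce: 2.1 mL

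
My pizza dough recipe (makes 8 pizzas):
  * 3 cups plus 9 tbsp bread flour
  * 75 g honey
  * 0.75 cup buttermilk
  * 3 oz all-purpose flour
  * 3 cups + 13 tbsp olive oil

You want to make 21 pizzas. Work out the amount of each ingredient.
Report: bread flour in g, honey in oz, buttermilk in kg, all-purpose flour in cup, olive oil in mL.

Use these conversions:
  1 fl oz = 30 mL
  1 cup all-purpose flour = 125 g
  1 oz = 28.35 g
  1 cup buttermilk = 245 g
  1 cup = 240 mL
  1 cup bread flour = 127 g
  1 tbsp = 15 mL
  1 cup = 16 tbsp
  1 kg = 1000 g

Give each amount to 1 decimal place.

bread flour: 1187.6 g; honey: 6.9 oz; buttermilk: 0.5 kg; all-purpose flour: 1.8 cup; olive oil: 2401.9 mL

Scaling factor: 21/8 = 2.625.
bread flour: (3 cup + 9 tbsp = 3.5625 cup) × 21/8 × 127 g/cup ≈ 1187.6 g
honey: 75 g × 21/8 ÷ 28.35 g/oz ≈ 6.9 oz
buttermilk: 0.75 cup × 21/8 × 245 g/cup ÷ 1000 g/kg ≈ 0.5 kg
all-purpose flour: 3 oz × 21/8 × 28.35 g/oz ÷ 125 g/cup ≈ 1.8 cup
olive oil: (3 cup + 13 tbsp = 3.8125 cup) × 21/8 × 240 mL/cup ≈ 2401.9 mL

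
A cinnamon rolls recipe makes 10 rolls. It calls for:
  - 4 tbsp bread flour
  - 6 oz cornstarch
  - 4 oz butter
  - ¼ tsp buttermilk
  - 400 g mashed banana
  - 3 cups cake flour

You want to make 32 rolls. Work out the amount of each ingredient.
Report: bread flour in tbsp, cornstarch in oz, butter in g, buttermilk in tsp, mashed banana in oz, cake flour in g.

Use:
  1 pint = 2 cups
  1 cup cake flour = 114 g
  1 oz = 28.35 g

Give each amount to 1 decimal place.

Scaling factor: 32/10 = 16/5 = 3.2.
bread flour: 4 tbsp × 16/5 = 12.8 tbsp
cornstarch: 6 oz × 16/5 = 19.2 oz
butter: 4 oz × 16/5 × 28.35 g/oz ≈ 362.9 g
buttermilk: 0.25 tsp × 16/5 = 0.8 tsp
mashed banana: 400 g × 16/5 ÷ 28.35 g/oz ≈ 45.1 oz
cake flour: 3 cup × 16/5 × 114 g/cup = 1094.4 g

bread flour: 12.8 tbsp; cornstarch: 19.2 oz; butter: 362.9 g; buttermilk: 0.8 tsp; mashed banana: 45.1 oz; cake flour: 1094.4 g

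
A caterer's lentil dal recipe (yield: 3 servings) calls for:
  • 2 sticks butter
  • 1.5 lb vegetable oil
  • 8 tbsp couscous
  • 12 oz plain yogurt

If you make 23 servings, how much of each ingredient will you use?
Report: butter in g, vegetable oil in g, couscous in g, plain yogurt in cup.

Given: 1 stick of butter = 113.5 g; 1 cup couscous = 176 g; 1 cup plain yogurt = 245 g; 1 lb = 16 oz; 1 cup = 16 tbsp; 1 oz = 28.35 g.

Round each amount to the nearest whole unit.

butter: 1740 g; vegetable oil: 5216 g; couscous: 675 g; plain yogurt: 11 cup

Scaling factor: 23/3.
butter: 2 stick × 23/3 × 113.5 g/stick ≈ 1740 g
vegetable oil: 1.5 lb × 23/3 × 16 oz/lb × 28.35 g/oz ≈ 5216 g
couscous: 8 tbsp × 23/3 ÷ 16 tbsp/cup × 176 g/cup ≈ 675 g
plain yogurt: 12 oz × 23/3 × 28.35 g/oz ÷ 245 g/cup ≈ 11 cup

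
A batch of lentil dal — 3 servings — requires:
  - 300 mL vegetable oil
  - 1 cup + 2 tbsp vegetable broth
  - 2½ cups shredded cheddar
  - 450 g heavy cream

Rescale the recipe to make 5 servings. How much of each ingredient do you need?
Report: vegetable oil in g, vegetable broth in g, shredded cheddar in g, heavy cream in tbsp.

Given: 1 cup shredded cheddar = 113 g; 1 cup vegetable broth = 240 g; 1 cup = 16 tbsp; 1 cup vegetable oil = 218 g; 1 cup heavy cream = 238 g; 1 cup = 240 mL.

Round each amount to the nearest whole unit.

vegetable oil: 454 g; vegetable broth: 450 g; shredded cheddar: 471 g; heavy cream: 50 tbsp

Scaling factor: 5/3.
vegetable oil: 300 mL × 5/3 ÷ 240 mL/cup × 218 g/cup ≈ 454 g
vegetable broth: (1 cup + 2 tbsp = 1.125 cup) × 5/3 × 240 g/cup = 450 g
shredded cheddar: 2.5 cup × 5/3 × 113 g/cup ≈ 471 g
heavy cream: 450 g × 5/3 ÷ 238 g/cup × 16 tbsp/cup ≈ 50 tbsp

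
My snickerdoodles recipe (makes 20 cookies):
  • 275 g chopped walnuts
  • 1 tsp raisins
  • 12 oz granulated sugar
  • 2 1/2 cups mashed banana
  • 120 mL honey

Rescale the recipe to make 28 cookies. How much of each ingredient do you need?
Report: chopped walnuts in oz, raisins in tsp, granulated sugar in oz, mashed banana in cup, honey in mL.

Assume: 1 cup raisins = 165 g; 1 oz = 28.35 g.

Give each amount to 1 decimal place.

Scaling factor: 28/20 = 7/5 = 1.4.
chopped walnuts: 275 g × 7/5 ÷ 28.35 g/oz ≈ 13.6 oz
raisins: 1 tsp × 7/5 = 1.4 tsp
granulated sugar: 12 oz × 7/5 = 16.8 oz
mashed banana: 2.5 cup × 7/5 = 3.5 cup
honey: 120 mL × 7/5 = 168.0 mL

chopped walnuts: 13.6 oz; raisins: 1.4 tsp; granulated sugar: 16.8 oz; mashed banana: 3.5 cup; honey: 168.0 mL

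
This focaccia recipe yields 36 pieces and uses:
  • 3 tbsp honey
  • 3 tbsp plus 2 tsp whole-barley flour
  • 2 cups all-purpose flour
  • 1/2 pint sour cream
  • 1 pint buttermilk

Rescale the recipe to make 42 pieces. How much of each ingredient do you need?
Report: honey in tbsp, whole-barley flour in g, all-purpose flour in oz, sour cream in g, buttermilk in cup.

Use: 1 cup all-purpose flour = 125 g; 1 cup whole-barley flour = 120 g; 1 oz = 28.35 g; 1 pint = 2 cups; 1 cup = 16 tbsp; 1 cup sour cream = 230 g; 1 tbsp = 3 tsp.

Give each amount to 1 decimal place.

Scaling factor: 42/36 = 7/6.
honey: 3 tbsp × 7/6 = 3.5 tbsp
whole-barley flour: (3 tbsp + 2 tsp = 11/3 tbsp) × 7/6 ÷ 16 tbsp/cup × 120 g/cup ≈ 32.1 g
all-purpose flour: 2 cup × 7/6 × 125 g/cup ÷ 28.35 g/oz ≈ 10.3 oz
sour cream: 0.5 pint × 7/6 × 2 cup/pint × 230 g/cup ≈ 268.3 g
buttermilk: 1 pint × 7/6 × 2 cup/pint ≈ 2.3 cup

honey: 3.5 tbsp; whole-barley flour: 32.1 g; all-purpose flour: 10.3 oz; sour cream: 268.3 g; buttermilk: 2.3 cup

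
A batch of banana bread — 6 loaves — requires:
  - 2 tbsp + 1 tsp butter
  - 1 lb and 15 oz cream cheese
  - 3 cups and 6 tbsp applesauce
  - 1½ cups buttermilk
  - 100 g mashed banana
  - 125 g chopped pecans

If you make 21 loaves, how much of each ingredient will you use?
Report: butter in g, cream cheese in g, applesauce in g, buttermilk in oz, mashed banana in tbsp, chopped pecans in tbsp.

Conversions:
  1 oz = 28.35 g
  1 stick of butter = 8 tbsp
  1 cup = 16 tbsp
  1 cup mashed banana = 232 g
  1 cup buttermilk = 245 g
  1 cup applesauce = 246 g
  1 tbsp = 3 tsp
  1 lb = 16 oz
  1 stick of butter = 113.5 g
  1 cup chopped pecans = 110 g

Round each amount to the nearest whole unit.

Scaling factor: 21/6 = 7/2 = 3.5.
butter: (2 tbsp + 1 tsp = 7/3 tbsp) × 7/2 ÷ 8 tbsp/stick × 113.5 g/stick ≈ 116 g
cream cheese: (1 lb + 15 oz = 1.9375 lb) × 7/2 × 16 oz/lb × 28.35 g/oz ≈ 3076 g
applesauce: (3 cup + 6 tbsp = 3.375 cup) × 7/2 × 246 g/cup ≈ 2906 g
buttermilk: 1.5 cup × 7/2 × 245 g/cup ÷ 28.35 g/oz ≈ 45 oz
mashed banana: 100 g × 7/2 ÷ 232 g/cup × 16 tbsp/cup ≈ 24 tbsp
chopped pecans: 125 g × 7/2 ÷ 110 g/cup × 16 tbsp/cup ≈ 64 tbsp

butter: 116 g; cream cheese: 3076 g; applesauce: 2906 g; buttermilk: 45 oz; mashed banana: 24 tbsp; chopped pecans: 64 tbsp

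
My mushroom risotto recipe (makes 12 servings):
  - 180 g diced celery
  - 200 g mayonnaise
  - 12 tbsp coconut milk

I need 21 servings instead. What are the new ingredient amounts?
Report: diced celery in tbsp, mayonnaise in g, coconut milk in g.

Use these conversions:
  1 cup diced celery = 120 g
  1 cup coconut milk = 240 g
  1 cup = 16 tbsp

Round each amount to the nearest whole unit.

Scaling factor: 21/12 = 7/4 = 1.75.
diced celery: 180 g × 7/4 ÷ 120 g/cup × 16 tbsp/cup = 42 tbsp
mayonnaise: 200 g × 7/4 = 350 g
coconut milk: 12 tbsp × 7/4 ÷ 16 tbsp/cup × 240 g/cup = 315 g

diced celery: 42 tbsp; mayonnaise: 350 g; coconut milk: 315 g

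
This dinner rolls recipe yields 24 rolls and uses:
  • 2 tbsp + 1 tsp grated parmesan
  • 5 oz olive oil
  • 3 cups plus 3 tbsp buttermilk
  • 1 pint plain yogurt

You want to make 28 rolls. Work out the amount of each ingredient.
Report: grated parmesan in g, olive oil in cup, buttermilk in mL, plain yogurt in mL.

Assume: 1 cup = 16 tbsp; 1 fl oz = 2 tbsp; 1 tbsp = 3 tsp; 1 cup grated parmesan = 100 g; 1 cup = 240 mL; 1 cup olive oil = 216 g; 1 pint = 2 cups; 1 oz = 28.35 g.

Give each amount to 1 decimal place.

grated parmesan: 17.0 g; olive oil: 0.8 cup; buttermilk: 892.5 mL; plain yogurt: 560.0 mL

Scaling factor: 28/24 = 7/6.
grated parmesan: (2 tbsp + 1 tsp = 7/3 tbsp) × 7/6 ÷ 16 tbsp/cup × 100 g/cup ≈ 17.0 g
olive oil: 5 oz × 7/6 × 28.35 g/oz ÷ 216 g/cup ≈ 0.8 cup
buttermilk: (3 cup + 3 tbsp = 3.1875 cup) × 7/6 × 240 mL/cup = 892.5 mL
plain yogurt: 1 pint × 7/6 × 2 cup/pint × 240 mL/cup = 560.0 mL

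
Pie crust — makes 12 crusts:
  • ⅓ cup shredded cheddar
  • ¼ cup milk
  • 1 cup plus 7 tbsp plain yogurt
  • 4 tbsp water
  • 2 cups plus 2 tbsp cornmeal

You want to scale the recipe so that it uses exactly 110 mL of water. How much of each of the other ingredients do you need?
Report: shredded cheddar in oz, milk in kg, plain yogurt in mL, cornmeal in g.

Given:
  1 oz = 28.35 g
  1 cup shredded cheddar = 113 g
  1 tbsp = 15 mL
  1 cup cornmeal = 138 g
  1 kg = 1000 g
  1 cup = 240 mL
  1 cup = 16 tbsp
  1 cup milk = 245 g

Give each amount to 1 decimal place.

The original recipe has 60 mL of water, so the scaling factor is 110 ÷ 60 = 11/6.
shredded cheddar: 1/3 cup × 11/6 × 113 g/cup ÷ 28.35 g/oz ≈ 2.4 oz
milk: 0.25 cup × 11/6 × 245 g/cup ÷ 1000 g/kg ≈ 0.1 kg
plain yogurt: (1 cup + 7 tbsp = 1.4375 cup) × 11/6 × 240 mL/cup = 632.5 mL
cornmeal: (2 cup + 2 tbsp = 2.125 cup) × 11/6 × 138 g/cup ≈ 537.6 g

shredded cheddar: 2.4 oz; milk: 0.1 kg; plain yogurt: 632.5 mL; cornmeal: 537.6 g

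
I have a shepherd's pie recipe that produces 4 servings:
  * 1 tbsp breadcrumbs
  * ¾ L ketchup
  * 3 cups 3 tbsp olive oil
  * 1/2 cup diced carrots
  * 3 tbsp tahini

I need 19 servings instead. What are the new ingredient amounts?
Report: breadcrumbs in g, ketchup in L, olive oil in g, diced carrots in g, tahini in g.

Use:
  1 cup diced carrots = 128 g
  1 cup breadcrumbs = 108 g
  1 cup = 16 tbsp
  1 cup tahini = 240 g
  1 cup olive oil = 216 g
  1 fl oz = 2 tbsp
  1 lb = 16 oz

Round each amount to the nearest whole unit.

Scaling factor: 19/4 = 4.75.
breadcrumbs: 1 tbsp × 19/4 ÷ 16 tbsp/cup × 108 g/cup ≈ 32 g
ketchup: 0.75 L × 19/4 ≈ 4 L
olive oil: (3 cup + 3 tbsp = 3.1875 cup) × 19/4 × 216 g/cup ≈ 3270 g
diced carrots: 0.5 cup × 19/4 × 128 g/cup = 304 g
tahini: 3 tbsp × 19/4 ÷ 16 tbsp/cup × 240 g/cup ≈ 214 g

breadcrumbs: 32 g; ketchup: 4 L; olive oil: 3270 g; diced carrots: 304 g; tahini: 214 g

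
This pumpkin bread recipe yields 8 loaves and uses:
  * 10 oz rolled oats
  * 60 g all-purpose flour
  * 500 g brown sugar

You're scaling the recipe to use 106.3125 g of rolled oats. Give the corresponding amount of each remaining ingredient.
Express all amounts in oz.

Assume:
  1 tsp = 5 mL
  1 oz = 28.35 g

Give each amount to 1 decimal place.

The original recipe has 283.5 g of rolled oats, so the scaling factor is 106.3125 ÷ 283.5 = 3/8 = 0.375.
all-purpose flour: 60 g × 3/8 ÷ 28.35 g/oz ≈ 0.8 oz
brown sugar: 500 g × 3/8 ÷ 28.35 g/oz ≈ 6.6 oz

all-purpose flour: 0.8 oz; brown sugar: 6.6 oz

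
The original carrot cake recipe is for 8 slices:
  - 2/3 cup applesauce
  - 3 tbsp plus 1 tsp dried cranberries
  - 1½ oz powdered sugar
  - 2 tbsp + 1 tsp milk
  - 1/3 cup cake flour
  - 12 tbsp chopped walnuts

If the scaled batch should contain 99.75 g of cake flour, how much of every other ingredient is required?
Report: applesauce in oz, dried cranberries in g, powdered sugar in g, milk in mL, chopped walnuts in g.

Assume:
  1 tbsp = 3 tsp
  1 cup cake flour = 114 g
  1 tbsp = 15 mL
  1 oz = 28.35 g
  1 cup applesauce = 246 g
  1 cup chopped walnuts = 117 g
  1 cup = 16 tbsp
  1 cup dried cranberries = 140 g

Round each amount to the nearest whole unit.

The original recipe has 38 g of cake flour, so the scaling factor is 99.75 ÷ 38 = 21/8 = 2.625.
applesauce: 2/3 cup × 21/8 × 246 g/cup ÷ 28.35 g/oz ≈ 15 oz
dried cranberries: (3 tbsp + 1 tsp = 10/3 tbsp) × 21/8 ÷ 16 tbsp/cup × 140 g/cup ≈ 77 g
powdered sugar: 1.5 oz × 21/8 × 28.35 g/oz ≈ 112 g
milk: (2 tbsp + 1 tsp = 7/3 tbsp) × 21/8 × 15 mL/tbsp ≈ 92 mL
chopped walnuts: 12 tbsp × 21/8 ÷ 16 tbsp/cup × 117 g/cup ≈ 230 g

applesauce: 15 oz; dried cranberries: 77 g; powdered sugar: 112 g; milk: 92 mL; chopped walnuts: 230 g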